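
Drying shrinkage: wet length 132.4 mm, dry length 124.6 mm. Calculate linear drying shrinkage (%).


DS = (132.4 - 124.6) / 132.4 * 100 = 5.89%

5.89


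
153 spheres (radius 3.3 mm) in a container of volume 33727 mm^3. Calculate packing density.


V_sphere = 4/3*pi*3.3^3 = 150.5326 mm^3
Total V = 153*150.5326 = 23031.4878 mm^3
PD = 23031.4878 / 33727 = 0.683

0.683


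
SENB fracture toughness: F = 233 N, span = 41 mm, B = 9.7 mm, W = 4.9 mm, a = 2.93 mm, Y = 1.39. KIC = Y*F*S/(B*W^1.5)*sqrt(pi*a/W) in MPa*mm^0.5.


KIC = 1.39*233*41/(9.7*4.9^1.5)*sqrt(pi*2.93/4.9) = 172.98

172.98


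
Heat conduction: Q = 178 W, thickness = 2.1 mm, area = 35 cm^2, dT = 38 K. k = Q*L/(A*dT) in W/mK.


k = 178*2.1/1000/(35/10000*38) = 2.81 W/mK

2.81


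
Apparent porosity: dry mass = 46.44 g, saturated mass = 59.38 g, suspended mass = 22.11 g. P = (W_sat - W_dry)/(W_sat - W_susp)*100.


P = (59.38 - 46.44) / (59.38 - 22.11) * 100 = 12.94 / 37.27 * 100 = 34.7%

34.7


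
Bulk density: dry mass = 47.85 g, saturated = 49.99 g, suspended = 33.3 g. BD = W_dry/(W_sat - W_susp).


BD = 47.85 / (49.99 - 33.3) = 47.85 / 16.69 = 2.867 g/cm^3

2.867


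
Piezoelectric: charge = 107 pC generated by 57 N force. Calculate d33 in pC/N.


d33 = 107 / 57 = 1.9 pC/N

1.9


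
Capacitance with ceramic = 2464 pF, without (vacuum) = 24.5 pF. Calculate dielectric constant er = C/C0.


er = 2464 / 24.5 = 100.57

100.57


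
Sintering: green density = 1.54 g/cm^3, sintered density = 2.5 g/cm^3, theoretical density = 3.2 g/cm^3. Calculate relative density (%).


Relative = 2.5 / 3.2 * 100 = 78.1%

78.1


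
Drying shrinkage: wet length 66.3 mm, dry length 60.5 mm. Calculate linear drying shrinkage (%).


DS = (66.3 - 60.5) / 66.3 * 100 = 8.75%

8.75


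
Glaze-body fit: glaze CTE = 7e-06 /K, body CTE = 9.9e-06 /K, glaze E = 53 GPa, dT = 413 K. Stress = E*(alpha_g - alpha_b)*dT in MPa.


Stress = 53*1000*(7e-06 - 9.9e-06)*413 = -63.5 MPa

-63.5


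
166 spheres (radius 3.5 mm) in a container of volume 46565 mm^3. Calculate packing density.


V_sphere = 4/3*pi*3.5^3 = 179.5944 mm^3
Total V = 166*179.5944 = 29812.6704 mm^3
PD = 29812.6704 / 46565 = 0.64

0.64


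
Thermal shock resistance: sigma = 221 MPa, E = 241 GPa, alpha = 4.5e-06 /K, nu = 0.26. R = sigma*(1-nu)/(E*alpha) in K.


R = 221*(1-0.26)/(241*1000*4.5e-06) = 151 K

151


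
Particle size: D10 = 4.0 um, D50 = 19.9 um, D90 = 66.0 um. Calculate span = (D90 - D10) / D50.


Span = (66.0 - 4.0) / 19.9 = 62.0 / 19.9 = 3.116

3.116


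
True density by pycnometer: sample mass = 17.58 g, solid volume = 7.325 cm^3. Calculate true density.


TD = 17.58 / 7.325 = 2.4 g/cm^3

2.4


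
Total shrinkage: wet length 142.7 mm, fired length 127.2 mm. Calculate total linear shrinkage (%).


TS = (142.7 - 127.2) / 142.7 * 100 = 10.86%

10.86


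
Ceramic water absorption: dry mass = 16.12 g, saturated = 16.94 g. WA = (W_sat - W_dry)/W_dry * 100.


WA = (16.94 - 16.12) / 16.12 * 100 = 5.09%

5.09


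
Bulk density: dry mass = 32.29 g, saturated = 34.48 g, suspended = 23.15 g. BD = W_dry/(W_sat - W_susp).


BD = 32.29 / (34.48 - 23.15) = 32.29 / 11.33 = 2.85 g/cm^3

2.85


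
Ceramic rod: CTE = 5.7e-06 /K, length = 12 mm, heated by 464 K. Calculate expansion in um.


dL = 5.7e-06 * 12 * 464 * 1000 = 31.738 um

31.738


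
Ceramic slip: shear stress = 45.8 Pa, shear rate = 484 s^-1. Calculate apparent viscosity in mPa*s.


eta = tau/gamma * 1000 = 45.8/484 * 1000 = 94.6 mPa*s

94.6


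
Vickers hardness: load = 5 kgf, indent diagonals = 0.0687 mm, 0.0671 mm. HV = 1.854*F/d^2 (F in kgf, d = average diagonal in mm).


d_avg = (0.0687+0.0671)/2 = 0.0679 mm
HV = 1.854*5/0.0679^2 = 2011

2011


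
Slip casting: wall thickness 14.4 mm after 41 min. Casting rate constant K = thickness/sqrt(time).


K = 14.4 / sqrt(41) = 14.4 / 6.4031 = 2.249 mm/min^0.5

2.249


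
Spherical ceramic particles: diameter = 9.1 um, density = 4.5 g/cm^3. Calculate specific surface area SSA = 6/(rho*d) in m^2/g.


SSA = 6 / (4.5 * 9.1) = 0.147 m^2/g

0.147


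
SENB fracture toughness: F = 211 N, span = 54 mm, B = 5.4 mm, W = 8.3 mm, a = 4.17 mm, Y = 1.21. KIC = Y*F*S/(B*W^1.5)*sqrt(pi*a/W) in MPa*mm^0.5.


KIC = 1.21*211*54/(5.4*8.3^1.5)*sqrt(pi*4.17/8.3) = 134.14

134.14


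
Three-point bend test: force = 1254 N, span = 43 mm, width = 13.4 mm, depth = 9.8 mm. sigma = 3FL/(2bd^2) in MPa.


sigma = 3*1254*43/(2*13.4*9.8^2) = 62.8 MPa

62.8


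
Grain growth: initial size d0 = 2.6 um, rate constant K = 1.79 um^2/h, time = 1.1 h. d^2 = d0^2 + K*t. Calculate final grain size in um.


d^2 = 2.6^2 + 1.79*1.1 = 8.729
d = sqrt(8.729) = 2.95 um

2.95


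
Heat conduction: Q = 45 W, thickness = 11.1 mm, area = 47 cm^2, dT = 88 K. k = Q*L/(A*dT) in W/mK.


k = 45*11.1/1000/(47/10000*88) = 1.21 W/mK

1.21


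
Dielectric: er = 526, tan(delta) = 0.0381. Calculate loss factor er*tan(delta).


Loss = 526 * 0.0381 = 20.041

20.041


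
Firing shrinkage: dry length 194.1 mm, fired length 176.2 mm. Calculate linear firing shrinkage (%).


FS = (194.1 - 176.2) / 194.1 * 100 = 9.22%

9.22


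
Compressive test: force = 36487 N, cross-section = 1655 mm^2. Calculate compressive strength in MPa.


CS = 36487 / 1655 = 22.0 MPa

22.0


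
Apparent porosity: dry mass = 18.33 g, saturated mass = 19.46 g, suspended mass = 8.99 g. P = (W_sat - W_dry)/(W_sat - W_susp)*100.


P = (19.46 - 18.33) / (19.46 - 8.99) * 100 = 1.13 / 10.47 * 100 = 10.8%

10.8


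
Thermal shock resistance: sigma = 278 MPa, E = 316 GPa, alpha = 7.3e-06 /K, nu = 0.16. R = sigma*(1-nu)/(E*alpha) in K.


R = 278*(1-0.16)/(316*1000*7.3e-06) = 101 K

101


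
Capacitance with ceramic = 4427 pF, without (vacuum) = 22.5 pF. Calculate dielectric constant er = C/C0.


er = 4427 / 22.5 = 196.76

196.76


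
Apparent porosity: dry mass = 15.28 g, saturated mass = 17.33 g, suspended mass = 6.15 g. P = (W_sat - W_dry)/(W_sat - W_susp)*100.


P = (17.33 - 15.28) / (17.33 - 6.15) * 100 = 2.05 / 11.18 * 100 = 18.3%

18.3


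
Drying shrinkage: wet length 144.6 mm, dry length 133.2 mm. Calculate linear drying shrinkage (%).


DS = (144.6 - 133.2) / 144.6 * 100 = 7.88%

7.88


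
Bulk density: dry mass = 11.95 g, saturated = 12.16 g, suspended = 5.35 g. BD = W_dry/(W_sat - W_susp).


BD = 11.95 / (12.16 - 5.35) = 11.95 / 6.81 = 1.755 g/cm^3

1.755


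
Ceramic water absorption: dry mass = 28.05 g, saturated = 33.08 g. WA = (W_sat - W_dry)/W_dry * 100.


WA = (33.08 - 28.05) / 28.05 * 100 = 17.93%

17.93


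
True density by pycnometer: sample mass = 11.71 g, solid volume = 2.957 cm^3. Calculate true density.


TD = 11.71 / 2.957 = 3.96 g/cm^3

3.96


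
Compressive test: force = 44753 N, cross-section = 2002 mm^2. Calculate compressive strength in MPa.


CS = 44753 / 2002 = 22.4 MPa

22.4


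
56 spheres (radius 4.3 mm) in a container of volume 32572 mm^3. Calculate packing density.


V_sphere = 4/3*pi*4.3^3 = 333.0381 mm^3
Total V = 56*333.0381 = 18650.1336 mm^3
PD = 18650.1336 / 32572 = 0.573

0.573


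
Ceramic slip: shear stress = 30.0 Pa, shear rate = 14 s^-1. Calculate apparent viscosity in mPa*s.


eta = tau/gamma * 1000 = 30.0/14 * 1000 = 2142.9 mPa*s

2142.9


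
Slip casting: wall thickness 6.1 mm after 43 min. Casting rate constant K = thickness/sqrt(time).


K = 6.1 / sqrt(43) = 6.1 / 6.5574 = 0.93 mm/min^0.5

0.93


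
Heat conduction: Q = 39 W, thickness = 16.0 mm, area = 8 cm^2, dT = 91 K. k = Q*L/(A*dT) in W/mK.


k = 39*16.0/1000/(8/10000*91) = 8.57 W/mK

8.57


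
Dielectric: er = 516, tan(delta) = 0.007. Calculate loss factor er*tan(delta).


Loss = 516 * 0.007 = 3.612

3.612


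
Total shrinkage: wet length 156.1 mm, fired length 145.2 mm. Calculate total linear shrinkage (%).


TS = (156.1 - 145.2) / 156.1 * 100 = 6.98%

6.98


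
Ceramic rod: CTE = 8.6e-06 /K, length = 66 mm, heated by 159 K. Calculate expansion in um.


dL = 8.6e-06 * 66 * 159 * 1000 = 90.248 um

90.248


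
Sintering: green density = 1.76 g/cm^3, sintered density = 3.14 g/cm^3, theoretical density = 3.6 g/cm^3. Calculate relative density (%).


Relative = 3.14 / 3.6 * 100 = 87.2%

87.2


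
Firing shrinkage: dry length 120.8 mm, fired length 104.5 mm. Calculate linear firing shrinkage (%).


FS = (120.8 - 104.5) / 120.8 * 100 = 13.49%

13.49


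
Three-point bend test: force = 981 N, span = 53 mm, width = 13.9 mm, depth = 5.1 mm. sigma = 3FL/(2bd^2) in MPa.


sigma = 3*981*53/(2*13.9*5.1^2) = 215.7 MPa

215.7


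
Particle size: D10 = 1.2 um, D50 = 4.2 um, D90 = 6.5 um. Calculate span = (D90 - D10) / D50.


Span = (6.5 - 1.2) / 4.2 = 5.3 / 4.2 = 1.262

1.262


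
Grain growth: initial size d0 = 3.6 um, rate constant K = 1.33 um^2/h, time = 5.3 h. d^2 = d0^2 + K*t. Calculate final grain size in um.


d^2 = 3.6^2 + 1.33*5.3 = 20.009
d = sqrt(20.009) = 4.47 um

4.47


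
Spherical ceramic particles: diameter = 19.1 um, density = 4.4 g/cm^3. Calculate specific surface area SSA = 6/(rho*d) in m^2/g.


SSA = 6 / (4.4 * 19.1) = 0.071 m^2/g

0.071


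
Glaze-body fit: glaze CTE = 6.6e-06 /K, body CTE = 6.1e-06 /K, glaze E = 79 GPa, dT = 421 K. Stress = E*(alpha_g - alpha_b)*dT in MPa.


Stress = 79*1000*(6.6e-06 - 6.1e-06)*421 = 16.6 MPa

16.6


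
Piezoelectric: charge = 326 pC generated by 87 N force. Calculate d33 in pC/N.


d33 = 326 / 87 = 3.7 pC/N

3.7


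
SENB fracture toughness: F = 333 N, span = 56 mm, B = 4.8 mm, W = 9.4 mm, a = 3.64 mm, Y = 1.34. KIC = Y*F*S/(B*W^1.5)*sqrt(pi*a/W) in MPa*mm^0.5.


KIC = 1.34*333*56/(4.8*9.4^1.5)*sqrt(pi*3.64/9.4) = 199.24

199.24


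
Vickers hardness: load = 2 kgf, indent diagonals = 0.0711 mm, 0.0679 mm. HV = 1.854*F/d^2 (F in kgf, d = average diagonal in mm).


d_avg = (0.0711+0.0679)/2 = 0.0695 mm
HV = 1.854*2/0.0695^2 = 768

768


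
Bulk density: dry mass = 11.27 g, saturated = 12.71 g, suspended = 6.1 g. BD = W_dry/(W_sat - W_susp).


BD = 11.27 / (12.71 - 6.1) = 11.27 / 6.61 = 1.705 g/cm^3

1.705


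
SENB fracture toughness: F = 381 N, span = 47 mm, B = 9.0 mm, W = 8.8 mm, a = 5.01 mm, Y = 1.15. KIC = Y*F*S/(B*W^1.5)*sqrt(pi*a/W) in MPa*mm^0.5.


KIC = 1.15*381*47/(9.0*8.8^1.5)*sqrt(pi*5.01/8.8) = 117.22

117.22


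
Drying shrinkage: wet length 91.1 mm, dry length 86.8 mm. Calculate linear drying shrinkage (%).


DS = (91.1 - 86.8) / 91.1 * 100 = 4.72%

4.72


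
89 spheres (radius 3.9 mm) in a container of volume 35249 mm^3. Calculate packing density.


V_sphere = 4/3*pi*3.9^3 = 248.4748 mm^3
Total V = 89*248.4748 = 22114.2572 mm^3
PD = 22114.2572 / 35249 = 0.627

0.627


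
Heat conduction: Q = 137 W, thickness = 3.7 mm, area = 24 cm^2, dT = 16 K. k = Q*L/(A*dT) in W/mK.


k = 137*3.7/1000/(24/10000*16) = 13.2 W/mK

13.2


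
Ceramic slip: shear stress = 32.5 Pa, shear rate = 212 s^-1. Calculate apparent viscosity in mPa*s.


eta = tau/gamma * 1000 = 32.5/212 * 1000 = 153.3 mPa*s

153.3


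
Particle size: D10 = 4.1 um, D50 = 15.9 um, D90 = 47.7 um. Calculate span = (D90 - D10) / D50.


Span = (47.7 - 4.1) / 15.9 = 43.6 / 15.9 = 2.742

2.742


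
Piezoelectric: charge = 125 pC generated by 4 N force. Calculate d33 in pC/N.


d33 = 125 / 4 = 31.3 pC/N

31.3


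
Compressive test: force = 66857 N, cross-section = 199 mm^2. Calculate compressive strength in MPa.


CS = 66857 / 199 = 336.0 MPa

336.0


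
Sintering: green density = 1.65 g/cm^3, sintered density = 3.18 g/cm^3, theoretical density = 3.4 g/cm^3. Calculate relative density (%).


Relative = 3.18 / 3.4 * 100 = 93.5%

93.5


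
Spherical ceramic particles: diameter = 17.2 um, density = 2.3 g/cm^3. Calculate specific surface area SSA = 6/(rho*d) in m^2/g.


SSA = 6 / (2.3 * 17.2) = 0.152 m^2/g

0.152


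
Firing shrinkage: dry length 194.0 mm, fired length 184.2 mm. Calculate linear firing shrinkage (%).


FS = (194.0 - 184.2) / 194.0 * 100 = 5.05%

5.05


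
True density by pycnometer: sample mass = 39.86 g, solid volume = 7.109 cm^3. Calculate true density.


TD = 39.86 / 7.109 = 5.607 g/cm^3

5.607


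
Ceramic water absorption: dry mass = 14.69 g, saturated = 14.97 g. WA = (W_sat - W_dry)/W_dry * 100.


WA = (14.97 - 14.69) / 14.69 * 100 = 1.91%

1.91


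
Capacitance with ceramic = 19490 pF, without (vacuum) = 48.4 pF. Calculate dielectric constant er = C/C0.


er = 19490 / 48.4 = 402.69

402.69


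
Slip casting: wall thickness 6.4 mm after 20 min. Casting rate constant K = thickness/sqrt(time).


K = 6.4 / sqrt(20) = 6.4 / 4.4721 = 1.431 mm/min^0.5

1.431


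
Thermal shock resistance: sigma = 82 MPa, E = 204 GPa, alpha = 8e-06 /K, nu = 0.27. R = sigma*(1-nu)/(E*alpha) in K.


R = 82*(1-0.27)/(204*1000*8e-06) = 37 K

37


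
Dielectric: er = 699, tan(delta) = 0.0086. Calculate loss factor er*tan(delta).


Loss = 699 * 0.0086 = 6.011

6.011


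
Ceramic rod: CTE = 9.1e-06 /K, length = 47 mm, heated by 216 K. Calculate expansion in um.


dL = 9.1e-06 * 47 * 216 * 1000 = 92.383 um

92.383


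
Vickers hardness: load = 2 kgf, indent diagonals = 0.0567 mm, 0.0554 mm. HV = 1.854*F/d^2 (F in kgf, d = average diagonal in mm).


d_avg = (0.0567+0.0554)/2 = 0.05605 mm
HV = 1.854*2/0.05605^2 = 1180

1180


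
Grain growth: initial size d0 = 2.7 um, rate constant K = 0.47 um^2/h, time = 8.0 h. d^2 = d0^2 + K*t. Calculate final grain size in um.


d^2 = 2.7^2 + 0.47*8.0 = 11.05
d = sqrt(11.05) = 3.32 um

3.32


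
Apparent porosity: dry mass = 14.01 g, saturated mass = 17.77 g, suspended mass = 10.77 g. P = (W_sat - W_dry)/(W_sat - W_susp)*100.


P = (17.77 - 14.01) / (17.77 - 10.77) * 100 = 3.76 / 7.0 * 100 = 53.7%

53.7


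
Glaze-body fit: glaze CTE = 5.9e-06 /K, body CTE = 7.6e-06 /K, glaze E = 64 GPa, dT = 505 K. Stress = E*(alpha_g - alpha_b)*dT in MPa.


Stress = 64*1000*(5.9e-06 - 7.6e-06)*505 = -54.9 MPa

-54.9


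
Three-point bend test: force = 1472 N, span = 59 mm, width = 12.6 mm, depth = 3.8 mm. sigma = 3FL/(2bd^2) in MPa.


sigma = 3*1472*59/(2*12.6*3.8^2) = 716.0 MPa

716.0


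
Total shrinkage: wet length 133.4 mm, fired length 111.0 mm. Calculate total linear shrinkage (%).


TS = (133.4 - 111.0) / 133.4 * 100 = 16.79%

16.79


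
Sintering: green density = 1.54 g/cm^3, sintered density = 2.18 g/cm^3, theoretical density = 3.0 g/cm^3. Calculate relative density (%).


Relative = 2.18 / 3.0 * 100 = 72.7%

72.7


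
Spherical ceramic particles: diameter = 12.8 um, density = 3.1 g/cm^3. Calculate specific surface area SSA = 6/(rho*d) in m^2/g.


SSA = 6 / (3.1 * 12.8) = 0.151 m^2/g

0.151


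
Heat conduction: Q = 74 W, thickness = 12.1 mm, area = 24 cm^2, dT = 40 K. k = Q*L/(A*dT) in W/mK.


k = 74*12.1/1000/(24/10000*40) = 9.33 W/mK

9.33


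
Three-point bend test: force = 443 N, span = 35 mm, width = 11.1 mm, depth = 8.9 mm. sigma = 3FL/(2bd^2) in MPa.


sigma = 3*443*35/(2*11.1*8.9^2) = 26.5 MPa

26.5


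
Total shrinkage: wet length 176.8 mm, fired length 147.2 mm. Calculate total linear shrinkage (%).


TS = (176.8 - 147.2) / 176.8 * 100 = 16.74%

16.74


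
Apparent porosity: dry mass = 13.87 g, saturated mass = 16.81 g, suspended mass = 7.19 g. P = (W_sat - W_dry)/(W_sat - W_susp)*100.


P = (16.81 - 13.87) / (16.81 - 7.19) * 100 = 2.94 / 9.62 * 100 = 30.6%

30.6


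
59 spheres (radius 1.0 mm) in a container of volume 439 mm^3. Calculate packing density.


V_sphere = 4/3*pi*1.0^3 = 4.1888 mm^3
Total V = 59*4.1888 = 247.1392 mm^3
PD = 247.1392 / 439 = 0.563

0.563


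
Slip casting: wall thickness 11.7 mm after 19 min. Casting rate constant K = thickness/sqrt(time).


K = 11.7 / sqrt(19) = 11.7 / 4.3589 = 2.684 mm/min^0.5

2.684


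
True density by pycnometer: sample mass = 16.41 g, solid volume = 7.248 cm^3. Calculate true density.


TD = 16.41 / 7.248 = 2.264 g/cm^3

2.264


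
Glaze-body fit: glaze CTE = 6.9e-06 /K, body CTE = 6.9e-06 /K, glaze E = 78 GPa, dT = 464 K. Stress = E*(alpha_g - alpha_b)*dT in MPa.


Stress = 78*1000*(6.9e-06 - 6.9e-06)*464 = 0.0 MPa

0.0


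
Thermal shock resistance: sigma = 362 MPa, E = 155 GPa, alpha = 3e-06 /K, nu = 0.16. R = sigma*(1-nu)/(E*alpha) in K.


R = 362*(1-0.16)/(155*1000*3e-06) = 654 K

654


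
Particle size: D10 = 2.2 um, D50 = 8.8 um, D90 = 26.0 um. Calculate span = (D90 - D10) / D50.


Span = (26.0 - 2.2) / 8.8 = 23.8 / 8.8 = 2.705

2.705


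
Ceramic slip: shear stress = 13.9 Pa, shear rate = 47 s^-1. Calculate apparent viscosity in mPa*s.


eta = tau/gamma * 1000 = 13.9/47 * 1000 = 295.7 mPa*s

295.7


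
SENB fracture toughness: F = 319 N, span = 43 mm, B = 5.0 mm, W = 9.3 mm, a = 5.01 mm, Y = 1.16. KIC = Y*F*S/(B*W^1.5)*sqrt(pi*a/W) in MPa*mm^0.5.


KIC = 1.16*319*43/(5.0*9.3^1.5)*sqrt(pi*5.01/9.3) = 145.97

145.97


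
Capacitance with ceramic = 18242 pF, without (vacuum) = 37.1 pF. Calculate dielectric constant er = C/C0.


er = 18242 / 37.1 = 491.7

491.7


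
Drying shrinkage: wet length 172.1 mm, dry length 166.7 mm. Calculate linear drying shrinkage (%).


DS = (172.1 - 166.7) / 172.1 * 100 = 3.14%

3.14


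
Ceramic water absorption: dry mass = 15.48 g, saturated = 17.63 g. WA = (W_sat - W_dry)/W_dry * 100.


WA = (17.63 - 15.48) / 15.48 * 100 = 13.89%

13.89


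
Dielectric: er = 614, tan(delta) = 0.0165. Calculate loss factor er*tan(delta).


Loss = 614 * 0.0165 = 10.131

10.131


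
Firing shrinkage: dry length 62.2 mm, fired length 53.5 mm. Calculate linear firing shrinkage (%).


FS = (62.2 - 53.5) / 62.2 * 100 = 13.99%

13.99


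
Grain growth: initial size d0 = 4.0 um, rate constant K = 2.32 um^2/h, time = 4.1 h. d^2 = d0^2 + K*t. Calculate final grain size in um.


d^2 = 4.0^2 + 2.32*4.1 = 25.512
d = sqrt(25.512) = 5.05 um

5.05


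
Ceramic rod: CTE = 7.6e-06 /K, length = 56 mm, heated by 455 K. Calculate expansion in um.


dL = 7.6e-06 * 56 * 455 * 1000 = 193.648 um

193.648


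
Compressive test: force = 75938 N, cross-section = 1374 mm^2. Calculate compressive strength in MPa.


CS = 75938 / 1374 = 55.3 MPa

55.3


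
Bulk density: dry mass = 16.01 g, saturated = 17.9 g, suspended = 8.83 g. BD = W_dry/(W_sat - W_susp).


BD = 16.01 / (17.9 - 8.83) = 16.01 / 9.07 = 1.765 g/cm^3

1.765


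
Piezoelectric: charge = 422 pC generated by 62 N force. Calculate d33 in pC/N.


d33 = 422 / 62 = 6.8 pC/N

6.8


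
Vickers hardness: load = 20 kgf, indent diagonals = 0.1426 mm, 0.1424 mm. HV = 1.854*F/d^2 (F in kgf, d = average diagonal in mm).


d_avg = (0.1426+0.1424)/2 = 0.1425 mm
HV = 1.854*20/0.1425^2 = 1826

1826


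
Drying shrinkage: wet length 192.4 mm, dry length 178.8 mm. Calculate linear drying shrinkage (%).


DS = (192.4 - 178.8) / 192.4 * 100 = 7.07%

7.07


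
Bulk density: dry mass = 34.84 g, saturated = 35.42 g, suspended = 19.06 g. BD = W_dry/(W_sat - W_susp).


BD = 34.84 / (35.42 - 19.06) = 34.84 / 16.36 = 2.13 g/cm^3

2.13


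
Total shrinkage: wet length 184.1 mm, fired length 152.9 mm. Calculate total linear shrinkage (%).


TS = (184.1 - 152.9) / 184.1 * 100 = 16.95%

16.95


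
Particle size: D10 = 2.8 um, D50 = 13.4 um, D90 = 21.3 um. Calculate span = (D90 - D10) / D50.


Span = (21.3 - 2.8) / 13.4 = 18.5 / 13.4 = 1.381

1.381


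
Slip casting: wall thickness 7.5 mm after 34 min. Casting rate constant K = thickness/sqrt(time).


K = 7.5 / sqrt(34) = 7.5 / 5.831 = 1.286 mm/min^0.5

1.286


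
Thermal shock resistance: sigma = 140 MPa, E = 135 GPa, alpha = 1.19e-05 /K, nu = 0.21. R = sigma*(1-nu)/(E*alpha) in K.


R = 140*(1-0.21)/(135*1000*1.19e-05) = 69 K

69


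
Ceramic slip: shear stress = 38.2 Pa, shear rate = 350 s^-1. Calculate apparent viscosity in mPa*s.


eta = tau/gamma * 1000 = 38.2/350 * 1000 = 109.1 mPa*s

109.1


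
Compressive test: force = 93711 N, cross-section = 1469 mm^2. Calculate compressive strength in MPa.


CS = 93711 / 1469 = 63.8 MPa

63.8


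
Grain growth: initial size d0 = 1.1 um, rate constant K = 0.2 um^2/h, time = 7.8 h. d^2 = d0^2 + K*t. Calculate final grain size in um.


d^2 = 1.1^2 + 0.2*7.8 = 2.77
d = sqrt(2.77) = 1.66 um

1.66


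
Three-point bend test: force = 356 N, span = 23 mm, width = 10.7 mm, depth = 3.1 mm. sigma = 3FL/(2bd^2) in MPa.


sigma = 3*356*23/(2*10.7*3.1^2) = 119.4 MPa

119.4


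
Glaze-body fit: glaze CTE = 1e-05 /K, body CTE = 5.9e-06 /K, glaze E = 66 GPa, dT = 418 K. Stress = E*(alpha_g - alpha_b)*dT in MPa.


Stress = 66*1000*(1e-05 - 5.9e-06)*418 = 113.1 MPa

113.1


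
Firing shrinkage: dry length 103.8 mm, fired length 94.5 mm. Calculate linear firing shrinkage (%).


FS = (103.8 - 94.5) / 103.8 * 100 = 8.96%

8.96


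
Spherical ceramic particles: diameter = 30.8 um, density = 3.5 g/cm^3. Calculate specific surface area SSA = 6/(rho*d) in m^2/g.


SSA = 6 / (3.5 * 30.8) = 0.056 m^2/g

0.056


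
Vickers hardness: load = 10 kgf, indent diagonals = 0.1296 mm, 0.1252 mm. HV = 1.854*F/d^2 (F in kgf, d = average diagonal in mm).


d_avg = (0.1296+0.1252)/2 = 0.1274 mm
HV = 1.854*10/0.1274^2 = 1142

1142


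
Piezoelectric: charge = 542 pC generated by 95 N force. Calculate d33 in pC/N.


d33 = 542 / 95 = 5.7 pC/N

5.7


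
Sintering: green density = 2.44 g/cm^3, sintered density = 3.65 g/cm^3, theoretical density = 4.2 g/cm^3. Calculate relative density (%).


Relative = 3.65 / 4.2 * 100 = 86.9%

86.9


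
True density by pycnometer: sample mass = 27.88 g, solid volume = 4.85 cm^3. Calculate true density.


TD = 27.88 / 4.85 = 5.748 g/cm^3

5.748


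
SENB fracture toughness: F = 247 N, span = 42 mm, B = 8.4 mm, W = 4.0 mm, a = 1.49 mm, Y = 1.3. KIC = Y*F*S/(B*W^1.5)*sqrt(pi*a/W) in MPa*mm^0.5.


KIC = 1.3*247*42/(8.4*4.0^1.5)*sqrt(pi*1.49/4.0) = 217.1

217.1


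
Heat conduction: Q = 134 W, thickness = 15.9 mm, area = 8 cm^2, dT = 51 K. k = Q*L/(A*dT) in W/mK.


k = 134*15.9/1000/(8/10000*51) = 52.22 W/mK

52.22


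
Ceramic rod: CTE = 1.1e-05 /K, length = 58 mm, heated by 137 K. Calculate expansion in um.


dL = 1.1e-05 * 58 * 137 * 1000 = 87.406 um

87.406


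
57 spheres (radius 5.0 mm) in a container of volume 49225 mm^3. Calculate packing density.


V_sphere = 4/3*pi*5.0^3 = 523.5988 mm^3
Total V = 57*523.5988 = 29845.1316 mm^3
PD = 29845.1316 / 49225 = 0.606

0.606


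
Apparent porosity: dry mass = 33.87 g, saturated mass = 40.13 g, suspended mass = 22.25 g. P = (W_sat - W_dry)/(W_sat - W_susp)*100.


P = (40.13 - 33.87) / (40.13 - 22.25) * 100 = 6.26 / 17.88 * 100 = 35.0%

35.0


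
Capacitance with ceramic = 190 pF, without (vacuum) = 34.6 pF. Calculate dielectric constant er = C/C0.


er = 190 / 34.6 = 5.49

5.49


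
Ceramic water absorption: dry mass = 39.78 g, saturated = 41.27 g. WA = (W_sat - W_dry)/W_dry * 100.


WA = (41.27 - 39.78) / 39.78 * 100 = 3.75%

3.75


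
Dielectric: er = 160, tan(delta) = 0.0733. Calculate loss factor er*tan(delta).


Loss = 160 * 0.0733 = 11.728

11.728


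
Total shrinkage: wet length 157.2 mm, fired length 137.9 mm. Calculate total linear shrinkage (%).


TS = (157.2 - 137.9) / 157.2 * 100 = 12.28%

12.28


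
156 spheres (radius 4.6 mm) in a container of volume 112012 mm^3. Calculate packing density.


V_sphere = 4/3*pi*4.6^3 = 407.7201 mm^3
Total V = 156*407.7201 = 63604.3356 mm^3
PD = 63604.3356 / 112012 = 0.568

0.568


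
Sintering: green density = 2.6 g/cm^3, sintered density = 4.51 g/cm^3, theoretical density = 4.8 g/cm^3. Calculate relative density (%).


Relative = 4.51 / 4.8 * 100 = 94.0%

94.0


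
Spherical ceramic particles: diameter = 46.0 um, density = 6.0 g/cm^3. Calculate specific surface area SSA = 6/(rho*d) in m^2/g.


SSA = 6 / (6.0 * 46.0) = 0.022 m^2/g

0.022


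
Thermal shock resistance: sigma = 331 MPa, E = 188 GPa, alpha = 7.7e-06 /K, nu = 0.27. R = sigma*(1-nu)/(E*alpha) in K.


R = 331*(1-0.27)/(188*1000*7.7e-06) = 167 K

167


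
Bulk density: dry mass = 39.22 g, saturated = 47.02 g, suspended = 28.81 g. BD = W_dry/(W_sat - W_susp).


BD = 39.22 / (47.02 - 28.81) = 39.22 / 18.21 = 2.154 g/cm^3

2.154


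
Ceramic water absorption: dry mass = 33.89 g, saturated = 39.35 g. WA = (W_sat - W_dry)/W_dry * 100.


WA = (39.35 - 33.89) / 33.89 * 100 = 16.11%

16.11


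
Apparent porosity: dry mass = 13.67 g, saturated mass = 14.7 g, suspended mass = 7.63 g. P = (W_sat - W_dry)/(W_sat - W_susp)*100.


P = (14.7 - 13.67) / (14.7 - 7.63) * 100 = 1.03 / 7.07 * 100 = 14.6%

14.6


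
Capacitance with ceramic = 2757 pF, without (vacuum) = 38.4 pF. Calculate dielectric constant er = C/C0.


er = 2757 / 38.4 = 71.8

71.8


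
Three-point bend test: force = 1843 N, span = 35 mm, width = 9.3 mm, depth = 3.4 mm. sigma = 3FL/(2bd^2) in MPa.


sigma = 3*1843*35/(2*9.3*3.4^2) = 900.0 MPa

900.0


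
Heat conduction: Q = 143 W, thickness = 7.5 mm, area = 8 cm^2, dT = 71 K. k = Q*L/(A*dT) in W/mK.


k = 143*7.5/1000/(8/10000*71) = 18.88 W/mK

18.88


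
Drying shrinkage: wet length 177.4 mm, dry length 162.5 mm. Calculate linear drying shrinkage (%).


DS = (177.4 - 162.5) / 177.4 * 100 = 8.4%

8.4


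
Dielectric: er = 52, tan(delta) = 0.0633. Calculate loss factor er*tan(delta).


Loss = 52 * 0.0633 = 3.292

3.292


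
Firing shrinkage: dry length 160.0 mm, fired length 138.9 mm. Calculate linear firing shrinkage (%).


FS = (160.0 - 138.9) / 160.0 * 100 = 13.19%

13.19


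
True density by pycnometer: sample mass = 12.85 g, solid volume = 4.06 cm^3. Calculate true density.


TD = 12.85 / 4.06 = 3.165 g/cm^3

3.165


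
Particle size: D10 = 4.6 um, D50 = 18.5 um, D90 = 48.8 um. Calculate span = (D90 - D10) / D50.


Span = (48.8 - 4.6) / 18.5 = 44.2 / 18.5 = 2.389

2.389


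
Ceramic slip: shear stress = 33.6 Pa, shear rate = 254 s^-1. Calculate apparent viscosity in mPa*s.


eta = tau/gamma * 1000 = 33.6/254 * 1000 = 132.3 mPa*s

132.3


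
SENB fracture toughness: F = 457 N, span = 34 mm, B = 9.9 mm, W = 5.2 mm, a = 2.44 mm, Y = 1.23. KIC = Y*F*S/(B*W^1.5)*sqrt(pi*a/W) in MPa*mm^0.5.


KIC = 1.23*457*34/(9.9*5.2^1.5)*sqrt(pi*2.44/5.2) = 197.66

197.66


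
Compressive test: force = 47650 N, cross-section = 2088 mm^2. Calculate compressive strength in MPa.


CS = 47650 / 2088 = 22.8 MPa

22.8


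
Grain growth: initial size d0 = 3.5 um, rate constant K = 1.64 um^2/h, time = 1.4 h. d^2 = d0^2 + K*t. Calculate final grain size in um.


d^2 = 3.5^2 + 1.64*1.4 = 14.546
d = sqrt(14.546) = 3.81 um

3.81


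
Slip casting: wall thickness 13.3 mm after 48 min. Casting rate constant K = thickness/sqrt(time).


K = 13.3 / sqrt(48) = 13.3 / 6.9282 = 1.92 mm/min^0.5

1.92


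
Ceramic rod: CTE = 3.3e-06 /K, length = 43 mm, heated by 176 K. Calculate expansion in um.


dL = 3.3e-06 * 43 * 176 * 1000 = 24.974 um

24.974


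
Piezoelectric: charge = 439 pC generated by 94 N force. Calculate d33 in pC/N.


d33 = 439 / 94 = 4.7 pC/N

4.7


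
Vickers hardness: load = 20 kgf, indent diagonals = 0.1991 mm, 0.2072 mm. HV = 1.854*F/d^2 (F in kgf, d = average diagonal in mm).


d_avg = (0.1991+0.2072)/2 = 0.20315 mm
HV = 1.854*20/0.20315^2 = 898

898


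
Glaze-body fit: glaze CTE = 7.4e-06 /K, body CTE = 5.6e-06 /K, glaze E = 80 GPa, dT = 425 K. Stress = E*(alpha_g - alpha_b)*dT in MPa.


Stress = 80*1000*(7.4e-06 - 5.6e-06)*425 = 61.2 MPa

61.2


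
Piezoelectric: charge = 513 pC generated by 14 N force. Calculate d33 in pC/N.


d33 = 513 / 14 = 36.6 pC/N

36.6


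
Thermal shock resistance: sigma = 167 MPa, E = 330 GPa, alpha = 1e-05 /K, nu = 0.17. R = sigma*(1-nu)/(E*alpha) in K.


R = 167*(1-0.17)/(330*1000*1e-05) = 42 K

42


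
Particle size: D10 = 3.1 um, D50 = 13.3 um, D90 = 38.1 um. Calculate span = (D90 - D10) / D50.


Span = (38.1 - 3.1) / 13.3 = 35.0 / 13.3 = 2.632

2.632


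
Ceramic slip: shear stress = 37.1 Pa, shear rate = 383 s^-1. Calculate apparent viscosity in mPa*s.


eta = tau/gamma * 1000 = 37.1/383 * 1000 = 96.9 mPa*s

96.9


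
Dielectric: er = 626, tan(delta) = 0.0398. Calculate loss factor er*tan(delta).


Loss = 626 * 0.0398 = 24.915

24.915


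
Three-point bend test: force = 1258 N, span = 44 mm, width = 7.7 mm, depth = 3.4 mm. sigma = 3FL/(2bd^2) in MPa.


sigma = 3*1258*44/(2*7.7*3.4^2) = 932.8 MPa

932.8


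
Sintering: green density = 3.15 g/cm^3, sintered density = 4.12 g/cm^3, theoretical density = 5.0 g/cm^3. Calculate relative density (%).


Relative = 4.12 / 5.0 * 100 = 82.4%

82.4


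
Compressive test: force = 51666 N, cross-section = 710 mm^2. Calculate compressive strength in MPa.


CS = 51666 / 710 = 72.8 MPa

72.8


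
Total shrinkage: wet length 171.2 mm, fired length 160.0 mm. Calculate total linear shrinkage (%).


TS = (171.2 - 160.0) / 171.2 * 100 = 6.54%

6.54


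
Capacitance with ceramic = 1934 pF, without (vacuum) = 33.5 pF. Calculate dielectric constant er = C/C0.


er = 1934 / 33.5 = 57.73

57.73


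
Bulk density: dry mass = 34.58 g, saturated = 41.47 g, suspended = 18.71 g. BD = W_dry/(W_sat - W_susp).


BD = 34.58 / (41.47 - 18.71) = 34.58 / 22.76 = 1.519 g/cm^3

1.519


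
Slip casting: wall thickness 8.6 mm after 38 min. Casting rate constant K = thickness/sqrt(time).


K = 8.6 / sqrt(38) = 8.6 / 6.1644 = 1.395 mm/min^0.5

1.395


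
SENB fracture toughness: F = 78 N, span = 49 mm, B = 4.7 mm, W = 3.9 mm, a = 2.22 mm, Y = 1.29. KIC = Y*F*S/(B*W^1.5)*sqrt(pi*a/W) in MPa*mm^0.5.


KIC = 1.29*78*49/(4.7*3.9^1.5)*sqrt(pi*2.22/3.9) = 182.14

182.14


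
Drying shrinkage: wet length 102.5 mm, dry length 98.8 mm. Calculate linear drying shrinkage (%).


DS = (102.5 - 98.8) / 102.5 * 100 = 3.61%

3.61


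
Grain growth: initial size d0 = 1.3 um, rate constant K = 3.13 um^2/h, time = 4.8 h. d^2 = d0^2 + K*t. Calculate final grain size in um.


d^2 = 1.3^2 + 3.13*4.8 = 16.714
d = sqrt(16.714) = 4.09 um

4.09


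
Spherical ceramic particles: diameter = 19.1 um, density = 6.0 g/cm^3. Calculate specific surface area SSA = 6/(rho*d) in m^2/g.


SSA = 6 / (6.0 * 19.1) = 0.052 m^2/g

0.052


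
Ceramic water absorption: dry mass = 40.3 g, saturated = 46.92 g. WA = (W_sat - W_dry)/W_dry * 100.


WA = (46.92 - 40.3) / 40.3 * 100 = 16.43%

16.43


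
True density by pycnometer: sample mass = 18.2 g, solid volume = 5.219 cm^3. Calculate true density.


TD = 18.2 / 5.219 = 3.487 g/cm^3

3.487


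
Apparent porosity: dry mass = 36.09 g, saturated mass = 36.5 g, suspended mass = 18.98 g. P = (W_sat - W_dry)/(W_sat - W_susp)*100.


P = (36.5 - 36.09) / (36.5 - 18.98) * 100 = 0.41 / 17.52 * 100 = 2.3%

2.3


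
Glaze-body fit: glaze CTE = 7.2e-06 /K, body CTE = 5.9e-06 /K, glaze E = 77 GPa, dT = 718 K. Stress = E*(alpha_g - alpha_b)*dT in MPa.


Stress = 77*1000*(7.2e-06 - 5.9e-06)*718 = 71.9 MPa

71.9


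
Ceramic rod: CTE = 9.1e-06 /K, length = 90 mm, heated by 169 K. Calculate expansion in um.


dL = 9.1e-06 * 90 * 169 * 1000 = 138.411 um

138.411


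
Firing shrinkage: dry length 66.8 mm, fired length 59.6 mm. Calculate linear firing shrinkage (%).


FS = (66.8 - 59.6) / 66.8 * 100 = 10.78%

10.78


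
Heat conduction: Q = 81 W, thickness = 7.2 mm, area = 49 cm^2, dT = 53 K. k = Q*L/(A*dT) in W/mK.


k = 81*7.2/1000/(49/10000*53) = 2.25 W/mK

2.25


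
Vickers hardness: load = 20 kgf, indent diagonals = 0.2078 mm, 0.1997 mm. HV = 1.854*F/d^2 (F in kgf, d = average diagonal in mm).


d_avg = (0.2078+0.1997)/2 = 0.20375 mm
HV = 1.854*20/0.20375^2 = 893

893


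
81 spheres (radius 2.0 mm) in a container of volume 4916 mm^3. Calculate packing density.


V_sphere = 4/3*pi*2.0^3 = 33.5103 mm^3
Total V = 81*33.5103 = 2714.3343 mm^3
PD = 2714.3343 / 4916 = 0.552

0.552


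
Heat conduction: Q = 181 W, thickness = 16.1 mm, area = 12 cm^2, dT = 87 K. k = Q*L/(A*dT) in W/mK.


k = 181*16.1/1000/(12/10000*87) = 27.91 W/mK

27.91


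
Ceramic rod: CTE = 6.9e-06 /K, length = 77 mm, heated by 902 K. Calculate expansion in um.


dL = 6.9e-06 * 77 * 902 * 1000 = 479.233 um

479.233


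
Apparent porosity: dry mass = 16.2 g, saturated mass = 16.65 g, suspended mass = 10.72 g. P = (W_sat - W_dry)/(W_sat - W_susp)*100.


P = (16.65 - 16.2) / (16.65 - 10.72) * 100 = 0.45 / 5.93 * 100 = 7.6%

7.6


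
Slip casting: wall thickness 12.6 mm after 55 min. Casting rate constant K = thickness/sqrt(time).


K = 12.6 / sqrt(55) = 12.6 / 7.4162 = 1.699 mm/min^0.5

1.699


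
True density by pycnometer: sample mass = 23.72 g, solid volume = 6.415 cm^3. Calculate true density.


TD = 23.72 / 6.415 = 3.698 g/cm^3

3.698


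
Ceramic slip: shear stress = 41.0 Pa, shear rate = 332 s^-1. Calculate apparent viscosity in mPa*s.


eta = tau/gamma * 1000 = 41.0/332 * 1000 = 123.5 mPa*s

123.5


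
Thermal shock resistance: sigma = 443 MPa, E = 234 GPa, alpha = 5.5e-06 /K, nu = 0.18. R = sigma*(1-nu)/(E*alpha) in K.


R = 443*(1-0.18)/(234*1000*5.5e-06) = 282 K

282


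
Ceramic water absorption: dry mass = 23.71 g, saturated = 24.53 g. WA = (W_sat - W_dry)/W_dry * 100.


WA = (24.53 - 23.71) / 23.71 * 100 = 3.46%

3.46


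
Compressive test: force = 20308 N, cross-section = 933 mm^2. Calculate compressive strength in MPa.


CS = 20308 / 933 = 21.8 MPa

21.8


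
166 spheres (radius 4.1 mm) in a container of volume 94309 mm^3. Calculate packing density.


V_sphere = 4/3*pi*4.1^3 = 288.6956 mm^3
Total V = 166*288.6956 = 47923.4696 mm^3
PD = 47923.4696 / 94309 = 0.508

0.508


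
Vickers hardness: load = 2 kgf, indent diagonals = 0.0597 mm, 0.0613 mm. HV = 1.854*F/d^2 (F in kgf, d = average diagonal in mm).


d_avg = (0.0597+0.0613)/2 = 0.0605 mm
HV = 1.854*2/0.0605^2 = 1013

1013


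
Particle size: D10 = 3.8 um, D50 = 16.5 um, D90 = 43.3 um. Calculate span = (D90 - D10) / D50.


Span = (43.3 - 3.8) / 16.5 = 39.5 / 16.5 = 2.394

2.394


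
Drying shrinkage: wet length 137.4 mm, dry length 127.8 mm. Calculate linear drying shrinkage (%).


DS = (137.4 - 127.8) / 137.4 * 100 = 6.99%

6.99


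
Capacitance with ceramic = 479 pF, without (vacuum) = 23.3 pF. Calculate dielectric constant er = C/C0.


er = 479 / 23.3 = 20.56

20.56


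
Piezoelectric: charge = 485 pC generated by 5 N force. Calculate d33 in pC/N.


d33 = 485 / 5 = 97.0 pC/N

97.0


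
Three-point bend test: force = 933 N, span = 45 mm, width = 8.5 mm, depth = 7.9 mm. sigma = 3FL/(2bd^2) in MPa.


sigma = 3*933*45/(2*8.5*7.9^2) = 118.7 MPa

118.7


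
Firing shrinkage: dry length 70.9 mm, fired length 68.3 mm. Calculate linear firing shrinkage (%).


FS = (70.9 - 68.3) / 70.9 * 100 = 3.67%

3.67


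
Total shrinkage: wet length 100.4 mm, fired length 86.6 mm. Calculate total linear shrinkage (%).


TS = (100.4 - 86.6) / 100.4 * 100 = 13.75%

13.75


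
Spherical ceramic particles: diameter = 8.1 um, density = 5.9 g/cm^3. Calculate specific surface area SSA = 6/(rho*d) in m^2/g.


SSA = 6 / (5.9 * 8.1) = 0.126 m^2/g

0.126


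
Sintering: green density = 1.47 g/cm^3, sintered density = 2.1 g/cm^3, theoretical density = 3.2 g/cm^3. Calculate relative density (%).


Relative = 2.1 / 3.2 * 100 = 65.6%

65.6


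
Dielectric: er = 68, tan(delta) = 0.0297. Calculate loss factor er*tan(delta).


Loss = 68 * 0.0297 = 2.02

2.02


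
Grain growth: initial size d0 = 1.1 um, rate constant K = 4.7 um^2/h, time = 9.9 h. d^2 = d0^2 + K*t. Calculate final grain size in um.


d^2 = 1.1^2 + 4.7*9.9 = 47.74
d = sqrt(47.74) = 6.91 um

6.91


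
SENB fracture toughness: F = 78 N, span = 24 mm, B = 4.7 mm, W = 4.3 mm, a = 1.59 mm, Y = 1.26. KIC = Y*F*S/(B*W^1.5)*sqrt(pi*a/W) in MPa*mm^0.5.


KIC = 1.26*78*24/(4.7*4.3^1.5)*sqrt(pi*1.59/4.3) = 60.66

60.66


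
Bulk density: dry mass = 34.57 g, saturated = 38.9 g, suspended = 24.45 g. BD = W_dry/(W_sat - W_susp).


BD = 34.57 / (38.9 - 24.45) = 34.57 / 14.45 = 2.392 g/cm^3

2.392


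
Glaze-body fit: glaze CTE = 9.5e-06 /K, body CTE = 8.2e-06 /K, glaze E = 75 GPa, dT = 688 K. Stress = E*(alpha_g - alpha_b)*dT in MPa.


Stress = 75*1000*(9.5e-06 - 8.2e-06)*688 = 67.1 MPa

67.1


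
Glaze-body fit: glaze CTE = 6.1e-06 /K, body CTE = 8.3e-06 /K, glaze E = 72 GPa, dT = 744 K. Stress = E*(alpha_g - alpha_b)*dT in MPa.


Stress = 72*1000*(6.1e-06 - 8.3e-06)*744 = -117.8 MPa

-117.8


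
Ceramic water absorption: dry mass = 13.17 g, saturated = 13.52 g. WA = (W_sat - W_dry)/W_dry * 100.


WA = (13.52 - 13.17) / 13.17 * 100 = 2.66%

2.66


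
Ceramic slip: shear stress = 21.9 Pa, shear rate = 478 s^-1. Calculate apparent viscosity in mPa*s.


eta = tau/gamma * 1000 = 21.9/478 * 1000 = 45.8 mPa*s

45.8


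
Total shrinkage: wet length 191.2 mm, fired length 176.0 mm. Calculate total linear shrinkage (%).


TS = (191.2 - 176.0) / 191.2 * 100 = 7.95%

7.95


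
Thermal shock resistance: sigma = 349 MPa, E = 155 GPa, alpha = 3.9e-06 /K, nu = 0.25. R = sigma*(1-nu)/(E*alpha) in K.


R = 349*(1-0.25)/(155*1000*3.9e-06) = 433 K

433


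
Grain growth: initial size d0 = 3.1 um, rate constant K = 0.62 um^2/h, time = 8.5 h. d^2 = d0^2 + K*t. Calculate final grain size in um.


d^2 = 3.1^2 + 0.62*8.5 = 14.88
d = sqrt(14.88) = 3.86 um

3.86


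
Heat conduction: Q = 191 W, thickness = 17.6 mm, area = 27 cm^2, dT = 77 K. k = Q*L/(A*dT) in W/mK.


k = 191*17.6/1000/(27/10000*77) = 16.17 W/mK

16.17


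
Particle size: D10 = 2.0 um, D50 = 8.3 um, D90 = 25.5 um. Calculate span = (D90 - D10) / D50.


Span = (25.5 - 2.0) / 8.3 = 23.5 / 8.3 = 2.831

2.831


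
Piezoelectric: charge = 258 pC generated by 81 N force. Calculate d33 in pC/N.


d33 = 258 / 81 = 3.2 pC/N

3.2


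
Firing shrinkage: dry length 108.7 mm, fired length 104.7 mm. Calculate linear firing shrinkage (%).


FS = (108.7 - 104.7) / 108.7 * 100 = 3.68%

3.68


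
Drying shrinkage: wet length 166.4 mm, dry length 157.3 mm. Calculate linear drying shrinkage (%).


DS = (166.4 - 157.3) / 166.4 * 100 = 5.47%

5.47


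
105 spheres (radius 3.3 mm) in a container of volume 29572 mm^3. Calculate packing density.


V_sphere = 4/3*pi*3.3^3 = 150.5326 mm^3
Total V = 105*150.5326 = 15805.923 mm^3
PD = 15805.923 / 29572 = 0.534

0.534


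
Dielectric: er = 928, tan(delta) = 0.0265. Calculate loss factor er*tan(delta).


Loss = 928 * 0.0265 = 24.592

24.592


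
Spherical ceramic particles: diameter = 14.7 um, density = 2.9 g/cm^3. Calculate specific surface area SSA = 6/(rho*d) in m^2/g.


SSA = 6 / (2.9 * 14.7) = 0.141 m^2/g

0.141


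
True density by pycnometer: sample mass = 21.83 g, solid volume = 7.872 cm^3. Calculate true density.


TD = 21.83 / 7.872 = 2.773 g/cm^3

2.773


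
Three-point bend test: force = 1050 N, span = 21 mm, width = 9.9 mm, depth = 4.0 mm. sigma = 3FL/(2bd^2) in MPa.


sigma = 3*1050*21/(2*9.9*4.0^2) = 208.8 MPa

208.8


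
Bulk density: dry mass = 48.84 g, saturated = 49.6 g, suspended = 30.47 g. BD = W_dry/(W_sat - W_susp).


BD = 48.84 / (49.6 - 30.47) = 48.84 / 19.13 = 2.553 g/cm^3

2.553


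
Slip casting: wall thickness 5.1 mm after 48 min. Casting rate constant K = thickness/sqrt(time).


K = 5.1 / sqrt(48) = 5.1 / 6.9282 = 0.736 mm/min^0.5

0.736
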